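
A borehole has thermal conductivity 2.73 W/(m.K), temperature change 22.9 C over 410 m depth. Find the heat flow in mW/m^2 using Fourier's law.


q = k * dT / dz * 1000
= 2.73 * 22.9 / 410 * 1000
= 0.15248 * 1000
= 152.4805 mW/m^2

152.4805


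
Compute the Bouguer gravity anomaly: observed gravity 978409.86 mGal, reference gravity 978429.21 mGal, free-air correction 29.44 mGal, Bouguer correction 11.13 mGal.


BA = g_obs - g_ref + FAC - BC
= 978409.86 - 978429.21 + 29.44 - 11.13
= -1.04 mGal

-1.04


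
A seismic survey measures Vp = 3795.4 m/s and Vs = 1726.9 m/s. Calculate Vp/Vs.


Vp/Vs = 3795.4 / 1726.9
= 2.1978

2.1978


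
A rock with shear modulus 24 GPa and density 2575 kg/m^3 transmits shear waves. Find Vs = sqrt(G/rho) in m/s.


Convert G to Pa: G = 24e9 Pa
Compute G/rho = 24e9 / 2575 = 9320388.3495
Vs = sqrt(9320388.3495) = 3052.93 m/s

3052.93


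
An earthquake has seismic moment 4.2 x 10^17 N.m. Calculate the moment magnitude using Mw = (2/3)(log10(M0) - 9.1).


log10(M0) = log10(4.2 x 10^17) = 17.6232
Mw = 2/3 * (17.6232 - 9.1)
= 2/3 * 8.5232
= 5.68

5.68


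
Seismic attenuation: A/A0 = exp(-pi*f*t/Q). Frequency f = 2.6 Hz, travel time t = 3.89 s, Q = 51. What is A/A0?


pi*f*t/Q = pi*2.6*3.89/51 = 0.623021
A/A0 = exp(-0.623021) = 0.536322

0.536322


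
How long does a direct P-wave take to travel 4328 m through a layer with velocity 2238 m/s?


t = x / V
= 4328 / 2238
= 1.9339 s

1.9339


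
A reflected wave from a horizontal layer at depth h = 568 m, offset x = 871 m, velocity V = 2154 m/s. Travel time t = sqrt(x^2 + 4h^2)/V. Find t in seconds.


x^2 + 4h^2 = 871^2 + 4*568^2 = 758641 + 1290496 = 2049137
sqrt(2049137) = 1431.4807
t = 1431.4807 / 2154 = 0.6646 s

0.6646


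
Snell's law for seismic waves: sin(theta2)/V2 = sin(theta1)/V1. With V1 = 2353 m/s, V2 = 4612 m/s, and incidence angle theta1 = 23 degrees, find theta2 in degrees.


sin(theta1) = sin(23 deg) = 0.390731
sin(theta2) = V2/V1 * sin(theta1) = 4612/2353 * 0.390731 = 0.765853
theta2 = arcsin(0.765853) = 49.9829 degrees

49.9829


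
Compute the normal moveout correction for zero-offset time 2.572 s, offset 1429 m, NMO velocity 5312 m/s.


x/Vnmo = 1429/5312 = 0.269014
(x/Vnmo)^2 = 0.072368
t0^2 = 6.615184
sqrt(6.615184 + 0.072368) = 2.58603
dt = 2.58603 - 2.572 = 0.01403

0.01403


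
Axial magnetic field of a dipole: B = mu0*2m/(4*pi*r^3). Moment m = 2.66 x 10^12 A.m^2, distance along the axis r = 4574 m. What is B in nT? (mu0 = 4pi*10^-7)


m = 2.66 x 10^12 = 2660000000000 A.m^2
2m = 5320000000000 A.m^2
r^3 = 4574^3 = 95694831224
B = (4pi*10^-7) * 5320000000000 / (4*pi * 95694831224) * 1e9
= 6685309.166839 / 1202536715039.33 * 1e9
= 5559.3389 nT

5559.3389


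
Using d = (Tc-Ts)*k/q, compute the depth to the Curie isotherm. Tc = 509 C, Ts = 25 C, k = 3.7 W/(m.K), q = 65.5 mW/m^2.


T_Curie - T_surf = 509 - 25 = 484 C
Convert q to W/m^2: 65.5 mW/m^2 = 0.0655 W/m^2
d = 484 * 3.7 / 0.0655 = 27340.46 m

27340.46


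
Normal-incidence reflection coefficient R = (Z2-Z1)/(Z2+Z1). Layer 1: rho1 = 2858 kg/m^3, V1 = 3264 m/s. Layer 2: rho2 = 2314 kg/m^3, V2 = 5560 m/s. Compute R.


Z1 = 2858 * 3264 = 9328512
Z2 = 2314 * 5560 = 12865840
R = (12865840 - 9328512) / (12865840 + 9328512) = 3537328 / 22194352 = 0.1594

0.1594


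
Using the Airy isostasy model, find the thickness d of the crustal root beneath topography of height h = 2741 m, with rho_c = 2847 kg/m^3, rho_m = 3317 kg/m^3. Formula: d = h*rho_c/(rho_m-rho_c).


rho_m - rho_c = 3317 - 2847 = 470
d = 2741 * 2847 / 470
= 7803627 / 470
= 16603.46 m

16603.46


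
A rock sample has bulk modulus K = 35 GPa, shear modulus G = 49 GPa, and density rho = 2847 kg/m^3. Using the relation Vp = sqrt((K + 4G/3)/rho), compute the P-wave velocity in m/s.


First compute the effective modulus:
K + 4G/3 = 35e9 + 4*49e9/3 = 100333333333.33 Pa
Then divide by density:
100333333333.33 / 2847 = 35241774.9678 Pa/(kg/m^3)
Take the square root:
Vp = sqrt(35241774.9678) = 5936.48 m/s

5936.48


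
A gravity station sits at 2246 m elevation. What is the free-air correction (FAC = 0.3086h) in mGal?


FAC = 0.3086 * h
= 0.3086 * 2246
= 693.1156 mGal

693.1156


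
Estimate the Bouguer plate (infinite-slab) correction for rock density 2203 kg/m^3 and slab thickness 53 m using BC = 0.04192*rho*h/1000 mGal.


BC = 0.04192 * rho * h / 1000
= 0.04192 * 2203 * 53 / 1000
= 4.8945 mGal

4.8945


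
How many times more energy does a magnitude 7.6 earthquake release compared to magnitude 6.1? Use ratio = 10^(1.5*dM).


M2 - M1 = 7.6 - 6.1 = 1.5
1.5 * 1.5 = 2.25
ratio = 10^2.25 = 177.83

177.83


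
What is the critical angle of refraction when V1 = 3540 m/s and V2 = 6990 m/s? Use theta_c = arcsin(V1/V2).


V1/V2 = 3540/6990 = 0.506438
theta_c = arcsin(0.506438) = 30.4268 degrees

30.4268


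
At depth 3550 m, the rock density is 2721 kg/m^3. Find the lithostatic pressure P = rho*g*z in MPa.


P = rho * g * z / 1e6
= 2721 * 9.81 * 3550 / 1e6
= 94760185.5 / 1e6
= 94.7602 MPa

94.7602


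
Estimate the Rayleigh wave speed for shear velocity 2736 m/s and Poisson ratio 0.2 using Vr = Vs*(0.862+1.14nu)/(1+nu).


Numerator factor = 0.862 + 1.14*0.2 = 1.09
Denominator = 1 + 0.2 = 1.2
Vr = 2736 * 1.09 / 1.2 = 2485.2 m/s

2485.2


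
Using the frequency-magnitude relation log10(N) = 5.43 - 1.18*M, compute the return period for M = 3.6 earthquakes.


log10(N) = 5.43 - 1.18*3.6 = 1.182
N = 10^1.182 = 15.205475
T = 1/N = 1/15.205475 = 0.0658 years

0.0658


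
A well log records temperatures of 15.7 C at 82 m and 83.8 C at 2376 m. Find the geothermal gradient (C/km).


dT = 83.8 - 15.7 = 68.1 C
dz = 2376 - 82 = 2294 m
gradient = dT/dz * 1000 = 68.1/2294 * 1000 = 29.6861 C/km

29.6861


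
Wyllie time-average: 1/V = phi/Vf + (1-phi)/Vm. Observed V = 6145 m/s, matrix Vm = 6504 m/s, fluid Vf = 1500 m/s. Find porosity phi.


1/V - 1/Vm = 1/6145 - 1/6504 = 8.98e-06
1/Vf - 1/Vm = 1/1500 - 1/6504 = 0.00051292
phi = 8.98e-06 / 0.00051292 = 0.0175

0.0175


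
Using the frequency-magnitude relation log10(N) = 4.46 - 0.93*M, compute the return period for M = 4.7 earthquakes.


log10(N) = 4.46 - 0.93*4.7 = 0.089
N = 10^0.089 = 1.227439
T = 1/N = 1/1.227439 = 0.8147 years

0.8147


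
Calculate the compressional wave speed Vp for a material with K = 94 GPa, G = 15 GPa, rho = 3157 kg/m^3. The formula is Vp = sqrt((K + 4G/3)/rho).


First compute the effective modulus:
K + 4G/3 = 94e9 + 4*15e9/3 = 114000000000.0 Pa
Then divide by density:
114000000000.0 / 3157 = 36110231.2322 Pa/(kg/m^3)
Take the square root:
Vp = sqrt(36110231.2322) = 6009.18 m/s

6009.18


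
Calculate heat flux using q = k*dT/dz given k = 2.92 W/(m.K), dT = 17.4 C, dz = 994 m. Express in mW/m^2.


q = k * dT / dz * 1000
= 2.92 * 17.4 / 994 * 1000
= 0.051115 * 1000
= 51.1147 mW/m^2

51.1147


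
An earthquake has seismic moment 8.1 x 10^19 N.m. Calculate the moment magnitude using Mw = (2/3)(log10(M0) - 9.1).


log10(M0) = log10(8.1 x 10^19) = 19.9085
Mw = 2/3 * (19.9085 - 9.1)
= 2/3 * 10.8085
= 7.21

7.21


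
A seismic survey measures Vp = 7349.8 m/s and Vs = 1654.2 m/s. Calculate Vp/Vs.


Vp/Vs = 7349.8 / 1654.2
= 4.4431

4.4431


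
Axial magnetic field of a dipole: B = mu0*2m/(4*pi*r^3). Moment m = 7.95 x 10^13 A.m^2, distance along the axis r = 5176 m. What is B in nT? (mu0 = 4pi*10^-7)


m = 7.95 x 10^13 = 79500000000000 A.m^2
2m = 159000000000000 A.m^2
r^3 = 5176^3 = 138670091776
B = (4pi*10^-7) * 159000000000000 / (4*pi * 138670091776) * 1e9
= 199805292.768311 / 1742579766384.42 * 1e9
= 114660.6294 nT

114660.6294


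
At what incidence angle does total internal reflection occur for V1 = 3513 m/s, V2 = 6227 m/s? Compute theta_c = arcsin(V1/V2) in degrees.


V1/V2 = 3513/6227 = 0.564156
theta_c = arcsin(0.564156) = 34.3437 degrees

34.3437


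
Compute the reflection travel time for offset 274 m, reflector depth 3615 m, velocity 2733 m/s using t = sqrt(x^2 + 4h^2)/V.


x^2 + 4h^2 = 274^2 + 4*3615^2 = 75076 + 52272900 = 52347976
sqrt(52347976) = 7235.1901
t = 7235.1901 / 2733 = 2.6473 s

2.6473


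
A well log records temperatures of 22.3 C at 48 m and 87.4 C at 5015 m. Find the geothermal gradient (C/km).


dT = 87.4 - 22.3 = 65.1 C
dz = 5015 - 48 = 4967 m
gradient = dT/dz * 1000 = 65.1/4967 * 1000 = 13.1065 C/km

13.1065


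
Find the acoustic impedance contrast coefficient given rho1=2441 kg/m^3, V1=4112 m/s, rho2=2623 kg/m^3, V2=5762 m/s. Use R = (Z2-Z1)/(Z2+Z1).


Z1 = 2441 * 4112 = 10037392
Z2 = 2623 * 5762 = 15113726
R = (15113726 - 10037392) / (15113726 + 10037392) = 5076334 / 25151118 = 0.2018

0.2018


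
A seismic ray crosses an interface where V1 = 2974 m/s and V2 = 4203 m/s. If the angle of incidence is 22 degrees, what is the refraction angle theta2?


sin(theta1) = sin(22 deg) = 0.374607
sin(theta2) = V2/V1 * sin(theta1) = 4203/2974 * 0.374607 = 0.529412
theta2 = arcsin(0.529412) = 31.9657 degrees

31.9657


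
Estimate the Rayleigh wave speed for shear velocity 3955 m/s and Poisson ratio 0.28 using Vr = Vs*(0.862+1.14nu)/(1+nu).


Numerator factor = 0.862 + 1.14*0.28 = 1.1812
Denominator = 1 + 0.28 = 1.28
Vr = 3955 * 1.1812 / 1.28 = 3649.72 m/s

3649.72


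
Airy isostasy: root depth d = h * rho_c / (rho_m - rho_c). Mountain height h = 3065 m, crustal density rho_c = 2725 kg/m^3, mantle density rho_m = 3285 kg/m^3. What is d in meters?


rho_m - rho_c = 3285 - 2725 = 560
d = 3065 * 2725 / 560
= 8352125 / 560
= 14914.51 m

14914.51


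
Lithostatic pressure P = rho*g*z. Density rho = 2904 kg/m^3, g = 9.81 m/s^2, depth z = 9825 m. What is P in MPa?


P = rho * g * z / 1e6
= 2904 * 9.81 * 9825 / 1e6
= 279896958.0 / 1e6
= 279.897 MPa

279.897


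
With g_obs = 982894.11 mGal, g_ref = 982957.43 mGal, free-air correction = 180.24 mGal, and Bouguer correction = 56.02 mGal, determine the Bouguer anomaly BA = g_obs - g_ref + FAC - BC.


BA = g_obs - g_ref + FAC - BC
= 982894.11 - 982957.43 + 180.24 - 56.02
= 60.9 mGal

60.9


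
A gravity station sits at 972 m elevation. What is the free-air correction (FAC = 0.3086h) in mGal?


FAC = 0.3086 * h
= 0.3086 * 972
= 299.9592 mGal

299.9592


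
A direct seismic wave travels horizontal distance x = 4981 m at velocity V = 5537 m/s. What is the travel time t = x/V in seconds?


t = x / V
= 4981 / 5537
= 0.8996 s

0.8996


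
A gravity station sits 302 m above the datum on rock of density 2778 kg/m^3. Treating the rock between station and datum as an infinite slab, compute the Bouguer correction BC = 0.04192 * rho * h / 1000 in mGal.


BC = 0.04192 * rho * h / 1000
= 0.04192 * 2778 * 302 / 1000
= 35.169 mGal

35.169


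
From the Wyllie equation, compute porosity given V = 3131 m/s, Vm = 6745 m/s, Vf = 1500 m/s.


1/V - 1/Vm = 1/3131 - 1/6745 = 0.00017113
1/Vf - 1/Vm = 1/1500 - 1/6745 = 0.00051841
phi = 0.00017113 / 0.00051841 = 0.3301

0.3301


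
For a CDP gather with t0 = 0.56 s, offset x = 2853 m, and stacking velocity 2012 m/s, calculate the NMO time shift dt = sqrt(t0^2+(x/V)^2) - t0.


x/Vnmo = 2853/2012 = 1.417992
(x/Vnmo)^2 = 2.010701
t0^2 = 0.3136
sqrt(0.3136 + 2.010701) = 1.524566
dt = 1.524566 - 0.56 = 0.964566

0.964566


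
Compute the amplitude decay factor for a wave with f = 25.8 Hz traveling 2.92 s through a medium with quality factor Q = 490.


pi*f*t/Q = pi*25.8*2.92/490 = 0.48301
A/A0 = exp(-0.48301) = 0.616923

0.616923


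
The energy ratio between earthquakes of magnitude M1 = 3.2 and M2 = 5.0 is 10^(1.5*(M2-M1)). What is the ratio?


M2 - M1 = 5.0 - 3.2 = 1.8
1.5 * 1.8 = 2.7
ratio = 10^2.7 = 501.19

501.19


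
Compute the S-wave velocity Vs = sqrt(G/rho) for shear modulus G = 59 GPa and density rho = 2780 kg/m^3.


Convert G to Pa: G = 59e9 Pa
Compute G/rho = 59e9 / 2780 = 21223021.5827
Vs = sqrt(21223021.5827) = 4606.85 m/s

4606.85


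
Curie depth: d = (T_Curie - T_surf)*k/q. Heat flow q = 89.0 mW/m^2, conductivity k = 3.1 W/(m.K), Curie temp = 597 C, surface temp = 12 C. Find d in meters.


T_Curie - T_surf = 597 - 12 = 585 C
Convert q to W/m^2: 89.0 mW/m^2 = 0.089 W/m^2
d = 585 * 3.1 / 0.089 = 20376.4 m

20376.4


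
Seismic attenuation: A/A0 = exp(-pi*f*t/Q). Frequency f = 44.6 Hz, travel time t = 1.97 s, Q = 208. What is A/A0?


pi*f*t/Q = pi*44.6*1.97/208 = 1.327051
A/A0 = exp(-1.327051) = 0.265258

0.265258


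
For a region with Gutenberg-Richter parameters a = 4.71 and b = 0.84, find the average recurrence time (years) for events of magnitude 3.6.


log10(N) = 4.71 - 0.84*3.6 = 1.686
N = 10^1.686 = 48.52885
T = 1/N = 1/48.52885 = 0.0206 years

0.0206


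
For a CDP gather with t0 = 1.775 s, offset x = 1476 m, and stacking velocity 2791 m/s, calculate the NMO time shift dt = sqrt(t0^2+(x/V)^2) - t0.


x/Vnmo = 1476/2791 = 0.528843
(x/Vnmo)^2 = 0.279675
t0^2 = 3.150625
sqrt(3.150625 + 0.279675) = 1.852107
dt = 1.852107 - 1.775 = 0.077107

0.077107


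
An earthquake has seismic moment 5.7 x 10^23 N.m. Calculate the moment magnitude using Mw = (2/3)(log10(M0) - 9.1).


log10(M0) = log10(5.7 x 10^23) = 23.7559
Mw = 2/3 * (23.7559 - 9.1)
= 2/3 * 14.6559
= 9.77

9.77


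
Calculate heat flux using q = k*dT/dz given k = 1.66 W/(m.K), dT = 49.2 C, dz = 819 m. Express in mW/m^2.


q = k * dT / dz * 1000
= 1.66 * 49.2 / 819 * 1000
= 0.099722 * 1000
= 99.7216 mW/m^2

99.7216


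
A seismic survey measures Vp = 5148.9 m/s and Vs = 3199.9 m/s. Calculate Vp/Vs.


Vp/Vs = 5148.9 / 3199.9
= 1.6091

1.6091


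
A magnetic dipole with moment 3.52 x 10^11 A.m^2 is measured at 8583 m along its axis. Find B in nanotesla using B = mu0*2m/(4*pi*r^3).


m = 3.52 x 10^11 = 352000000000 A.m^2
2m = 704000000000 A.m^2
r^3 = 8583^3 = 632291491287
B = (4pi*10^-7) * 704000000000 / (4*pi * 632291491287) * 1e9
= 884672.491251 / 7945609215818.3 * 1e9
= 111.3411 nT

111.3411


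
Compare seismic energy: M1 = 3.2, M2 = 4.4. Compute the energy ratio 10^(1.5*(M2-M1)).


M2 - M1 = 4.4 - 3.2 = 1.2
1.5 * 1.2 = 1.8
ratio = 10^1.8 = 63.1

63.1


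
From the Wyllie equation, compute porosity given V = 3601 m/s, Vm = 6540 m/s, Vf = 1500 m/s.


1/V - 1/Vm = 1/3601 - 1/6540 = 0.0001248
1/Vf - 1/Vm = 1/1500 - 1/6540 = 0.00051376
phi = 0.0001248 / 0.00051376 = 0.2429

0.2429


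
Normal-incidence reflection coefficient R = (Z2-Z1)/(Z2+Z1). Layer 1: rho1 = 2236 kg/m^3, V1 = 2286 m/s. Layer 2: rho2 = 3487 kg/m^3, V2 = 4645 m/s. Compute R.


Z1 = 2236 * 2286 = 5111496
Z2 = 3487 * 4645 = 16197115
R = (16197115 - 5111496) / (16197115 + 5111496) = 11085619 / 21308611 = 0.5202

0.5202


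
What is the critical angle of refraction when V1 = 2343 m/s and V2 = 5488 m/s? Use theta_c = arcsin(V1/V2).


V1/V2 = 2343/5488 = 0.426931
theta_c = arcsin(0.426931) = 25.273 degrees

25.273


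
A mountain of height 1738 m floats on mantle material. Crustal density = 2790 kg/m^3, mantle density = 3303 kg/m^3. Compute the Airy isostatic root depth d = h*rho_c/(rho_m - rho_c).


rho_m - rho_c = 3303 - 2790 = 513
d = 1738 * 2790 / 513
= 4849020 / 513
= 9452.28 m

9452.28


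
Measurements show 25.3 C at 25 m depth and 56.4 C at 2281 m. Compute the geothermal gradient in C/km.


dT = 56.4 - 25.3 = 31.1 C
dz = 2281 - 25 = 2256 m
gradient = dT/dz * 1000 = 31.1/2256 * 1000 = 13.7855 C/km

13.7855


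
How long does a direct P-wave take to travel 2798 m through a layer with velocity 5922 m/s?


t = x / V
= 2798 / 5922
= 0.4725 s

0.4725


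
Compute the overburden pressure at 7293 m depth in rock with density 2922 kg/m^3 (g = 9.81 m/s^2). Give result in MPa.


P = rho * g * z / 1e6
= 2922 * 9.81 * 7293 / 1e6
= 209052532.26 / 1e6
= 209.0525 MPa

209.0525


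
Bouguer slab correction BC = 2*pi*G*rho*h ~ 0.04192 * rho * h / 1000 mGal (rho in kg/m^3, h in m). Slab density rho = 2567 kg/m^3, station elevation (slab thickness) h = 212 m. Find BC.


BC = 0.04192 * rho * h / 1000
= 0.04192 * 2567 * 212 / 1000
= 22.813 mGal

22.813


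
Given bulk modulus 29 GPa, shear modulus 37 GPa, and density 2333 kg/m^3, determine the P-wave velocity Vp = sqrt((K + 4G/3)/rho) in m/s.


First compute the effective modulus:
K + 4G/3 = 29e9 + 4*37e9/3 = 78333333333.33 Pa
Then divide by density:
78333333333.33 / 2333 = 33576225.175 Pa/(kg/m^3)
Take the square root:
Vp = sqrt(33576225.175) = 5794.5 m/s

5794.5


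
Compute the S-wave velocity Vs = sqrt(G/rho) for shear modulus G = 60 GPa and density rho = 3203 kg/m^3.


Convert G to Pa: G = 60e9 Pa
Compute G/rho = 60e9 / 3203 = 18732438.3391
Vs = sqrt(18732438.3391) = 4328.1 m/s

4328.1


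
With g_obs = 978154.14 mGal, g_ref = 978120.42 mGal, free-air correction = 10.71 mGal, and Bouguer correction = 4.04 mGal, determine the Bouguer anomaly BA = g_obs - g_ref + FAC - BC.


BA = g_obs - g_ref + FAC - BC
= 978154.14 - 978120.42 + 10.71 - 4.04
= 40.39 mGal

40.39


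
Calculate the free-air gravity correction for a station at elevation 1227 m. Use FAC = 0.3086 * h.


FAC = 0.3086 * h
= 0.3086 * 1227
= 378.6522 mGal

378.6522


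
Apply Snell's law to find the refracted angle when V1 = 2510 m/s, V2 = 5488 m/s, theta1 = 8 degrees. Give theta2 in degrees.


sin(theta1) = sin(8 deg) = 0.139173
sin(theta2) = V2/V1 * sin(theta1) = 5488/2510 * 0.139173 = 0.304296
theta2 = arcsin(0.304296) = 17.7158 degrees

17.7158


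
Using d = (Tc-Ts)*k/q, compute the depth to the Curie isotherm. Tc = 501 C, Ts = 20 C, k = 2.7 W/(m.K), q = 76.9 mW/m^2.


T_Curie - T_surf = 501 - 20 = 481 C
Convert q to W/m^2: 76.9 mW/m^2 = 0.0769 W/m^2
d = 481 * 2.7 / 0.0769 = 16888.17 m

16888.17


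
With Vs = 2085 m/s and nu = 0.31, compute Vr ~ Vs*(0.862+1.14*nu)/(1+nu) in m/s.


Numerator factor = 0.862 + 1.14*0.31 = 1.2154
Denominator = 1 + 0.31 = 1.31
Vr = 2085 * 1.2154 / 1.31 = 1934.43 m/s

1934.43


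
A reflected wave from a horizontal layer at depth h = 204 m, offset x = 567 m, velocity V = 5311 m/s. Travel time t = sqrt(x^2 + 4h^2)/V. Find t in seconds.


x^2 + 4h^2 = 567^2 + 4*204^2 = 321489 + 166464 = 487953
sqrt(487953) = 698.5363
t = 698.5363 / 5311 = 0.1315 s

0.1315


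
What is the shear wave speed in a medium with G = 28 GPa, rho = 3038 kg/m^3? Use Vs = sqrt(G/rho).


Convert G to Pa: G = 28e9 Pa
Compute G/rho = 28e9 / 3038 = 9216589.8618
Vs = sqrt(9216589.8618) = 3035.88 m/s

3035.88


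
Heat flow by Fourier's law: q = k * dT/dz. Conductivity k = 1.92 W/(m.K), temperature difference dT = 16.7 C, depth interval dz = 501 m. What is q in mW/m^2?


q = k * dT / dz * 1000
= 1.92 * 16.7 / 501 * 1000
= 0.064 * 1000
= 64.0 mW/m^2

64.0


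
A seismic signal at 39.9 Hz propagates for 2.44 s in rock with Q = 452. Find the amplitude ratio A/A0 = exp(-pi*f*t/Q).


pi*f*t/Q = pi*39.9*2.44/452 = 0.676666
A/A0 = exp(-0.676666) = 0.508309

0.508309


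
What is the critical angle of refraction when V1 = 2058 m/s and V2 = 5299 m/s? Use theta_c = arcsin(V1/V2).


V1/V2 = 2058/5299 = 0.388375
theta_c = arcsin(0.388375) = 22.8534 degrees

22.8534


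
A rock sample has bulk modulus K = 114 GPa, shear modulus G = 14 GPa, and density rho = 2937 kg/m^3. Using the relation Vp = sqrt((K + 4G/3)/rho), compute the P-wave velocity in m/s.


First compute the effective modulus:
K + 4G/3 = 114e9 + 4*14e9/3 = 132666666666.67 Pa
Then divide by density:
132666666666.67 / 2937 = 45170809.2158 Pa/(kg/m^3)
Take the square root:
Vp = sqrt(45170809.2158) = 6720.92 m/s

6720.92


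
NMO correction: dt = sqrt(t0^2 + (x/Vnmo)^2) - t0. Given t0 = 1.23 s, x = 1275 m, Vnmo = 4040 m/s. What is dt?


x/Vnmo = 1275/4040 = 0.315594
(x/Vnmo)^2 = 0.0996
t0^2 = 1.5129
sqrt(1.5129 + 0.0996) = 1.269842
dt = 1.269842 - 1.23 = 0.039842

0.039842


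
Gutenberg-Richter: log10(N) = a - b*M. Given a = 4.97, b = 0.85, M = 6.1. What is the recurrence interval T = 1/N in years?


log10(N) = 4.97 - 0.85*6.1 = -0.215
N = 10^-0.215 = 0.609537
T = 1/N = 1/0.609537 = 1.6406 years

1.6406


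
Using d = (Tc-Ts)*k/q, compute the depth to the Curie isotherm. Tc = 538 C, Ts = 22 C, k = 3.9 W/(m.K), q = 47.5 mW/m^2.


T_Curie - T_surf = 538 - 22 = 516 C
Convert q to W/m^2: 47.5 mW/m^2 = 0.0475 W/m^2
d = 516 * 3.9 / 0.0475 = 42366.32 m

42366.32


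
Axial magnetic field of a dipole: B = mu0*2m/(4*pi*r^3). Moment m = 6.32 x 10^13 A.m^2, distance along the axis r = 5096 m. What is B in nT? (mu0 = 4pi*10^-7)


m = 6.32 x 10^13 = 63200000000000 A.m^2
2m = 126400000000000 A.m^2
r^3 = 5096^3 = 132339124736
B = (4pi*10^-7) * 126400000000000 / (4*pi * 132339124736) * 1e9
= 158838924.5655 / 1663022488212.48 * 1e9
= 95512.1928 nT

95512.1928


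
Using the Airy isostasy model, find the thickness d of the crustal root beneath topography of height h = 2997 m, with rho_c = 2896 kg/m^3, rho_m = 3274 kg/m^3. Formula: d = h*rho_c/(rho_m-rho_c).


rho_m - rho_c = 3274 - 2896 = 378
d = 2997 * 2896 / 378
= 8679312 / 378
= 22961.14 m

22961.14


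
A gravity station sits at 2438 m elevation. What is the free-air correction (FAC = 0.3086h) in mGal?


FAC = 0.3086 * h
= 0.3086 * 2438
= 752.3668 mGal

752.3668


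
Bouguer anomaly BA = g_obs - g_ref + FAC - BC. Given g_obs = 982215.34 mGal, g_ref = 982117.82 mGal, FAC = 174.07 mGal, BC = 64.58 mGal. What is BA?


BA = g_obs - g_ref + FAC - BC
= 982215.34 - 982117.82 + 174.07 - 64.58
= 207.01 mGal

207.01


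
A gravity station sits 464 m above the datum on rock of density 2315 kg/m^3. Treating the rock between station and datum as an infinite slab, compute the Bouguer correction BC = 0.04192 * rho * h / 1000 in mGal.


BC = 0.04192 * rho * h / 1000
= 0.04192 * 2315 * 464 / 1000
= 45.0288 mGal

45.0288


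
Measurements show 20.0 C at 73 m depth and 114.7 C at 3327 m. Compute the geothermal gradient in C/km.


dT = 114.7 - 20.0 = 94.7 C
dz = 3327 - 73 = 3254 m
gradient = dT/dz * 1000 = 94.7/3254 * 1000 = 29.1026 C/km

29.1026


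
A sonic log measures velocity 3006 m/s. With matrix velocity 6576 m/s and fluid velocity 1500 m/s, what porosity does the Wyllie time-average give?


1/V - 1/Vm = 1/3006 - 1/6576 = 0.0001806
1/Vf - 1/Vm = 1/1500 - 1/6576 = 0.0005146
phi = 0.0001806 / 0.0005146 = 0.351

0.351


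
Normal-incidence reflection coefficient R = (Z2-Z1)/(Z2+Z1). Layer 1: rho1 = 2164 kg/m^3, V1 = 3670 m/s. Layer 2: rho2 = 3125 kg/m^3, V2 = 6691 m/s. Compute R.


Z1 = 2164 * 3670 = 7941880
Z2 = 3125 * 6691 = 20909375
R = (20909375 - 7941880) / (20909375 + 7941880) = 12967495 / 28851255 = 0.4495

0.4495


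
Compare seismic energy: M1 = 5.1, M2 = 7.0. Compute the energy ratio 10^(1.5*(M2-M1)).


M2 - M1 = 7.0 - 5.1 = 1.9
1.5 * 1.9 = 2.85
ratio = 10^2.85 = 707.95

707.95


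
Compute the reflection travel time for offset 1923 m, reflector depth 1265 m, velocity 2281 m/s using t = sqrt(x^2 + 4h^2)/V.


x^2 + 4h^2 = 1923^2 + 4*1265^2 = 3697929 + 6400900 = 10098829
sqrt(10098829) = 3177.8655
t = 3177.8655 / 2281 = 1.3932 s

1.3932


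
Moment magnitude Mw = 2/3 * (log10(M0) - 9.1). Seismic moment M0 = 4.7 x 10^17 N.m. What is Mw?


log10(M0) = log10(4.7 x 10^17) = 17.6721
Mw = 2/3 * (17.6721 - 9.1)
= 2/3 * 8.5721
= 5.71

5.71


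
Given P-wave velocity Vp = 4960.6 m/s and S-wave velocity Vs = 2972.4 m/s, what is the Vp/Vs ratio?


Vp/Vs = 4960.6 / 2972.4
= 1.6689

1.6689


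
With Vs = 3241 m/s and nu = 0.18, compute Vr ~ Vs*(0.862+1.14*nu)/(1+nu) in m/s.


Numerator factor = 0.862 + 1.14*0.18 = 1.0672
Denominator = 1 + 0.18 = 1.18
Vr = 3241 * 1.0672 / 1.18 = 2931.18 m/s

2931.18


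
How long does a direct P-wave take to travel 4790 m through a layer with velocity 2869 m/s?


t = x / V
= 4790 / 2869
= 1.6696 s

1.6696


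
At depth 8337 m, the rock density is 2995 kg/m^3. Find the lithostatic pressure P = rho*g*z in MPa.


P = rho * g * z / 1e6
= 2995 * 9.81 * 8337 / 1e6
= 244948980.15 / 1e6
= 244.949 MPa

244.949


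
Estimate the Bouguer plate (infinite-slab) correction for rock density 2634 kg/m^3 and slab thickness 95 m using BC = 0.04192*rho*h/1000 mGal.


BC = 0.04192 * rho * h / 1000
= 0.04192 * 2634 * 95 / 1000
= 10.4896 mGal

10.4896


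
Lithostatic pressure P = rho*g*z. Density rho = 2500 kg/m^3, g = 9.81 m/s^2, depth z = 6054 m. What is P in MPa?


P = rho * g * z / 1e6
= 2500 * 9.81 * 6054 / 1e6
= 148474350.0 / 1e6
= 148.4743 MPa

148.4743


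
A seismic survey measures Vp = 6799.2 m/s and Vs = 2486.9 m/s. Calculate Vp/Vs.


Vp/Vs = 6799.2 / 2486.9
= 2.734

2.734


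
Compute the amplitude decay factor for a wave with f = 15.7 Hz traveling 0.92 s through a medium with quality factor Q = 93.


pi*f*t/Q = pi*15.7*0.92/93 = 0.487926
A/A0 = exp(-0.487926) = 0.613898

0.613898


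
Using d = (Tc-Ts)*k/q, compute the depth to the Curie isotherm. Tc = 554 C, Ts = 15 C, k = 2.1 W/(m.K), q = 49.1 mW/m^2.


T_Curie - T_surf = 554 - 15 = 539 C
Convert q to W/m^2: 49.1 mW/m^2 = 0.0491 W/m^2
d = 539 * 2.1 / 0.0491 = 23052.95 m

23052.95


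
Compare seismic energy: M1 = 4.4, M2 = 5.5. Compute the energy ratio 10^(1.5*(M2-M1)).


M2 - M1 = 5.5 - 4.4 = 1.1
1.5 * 1.1 = 1.65
ratio = 10^1.65 = 44.67

44.67


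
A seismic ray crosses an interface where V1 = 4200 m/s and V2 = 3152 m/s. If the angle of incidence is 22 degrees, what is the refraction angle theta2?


sin(theta1) = sin(22 deg) = 0.374607
sin(theta2) = V2/V1 * sin(theta1) = 3152/4200 * 0.374607 = 0.281133
theta2 = arcsin(0.281133) = 16.3279 degrees

16.3279


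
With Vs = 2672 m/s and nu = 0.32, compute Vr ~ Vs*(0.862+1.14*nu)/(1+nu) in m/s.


Numerator factor = 0.862 + 1.14*0.32 = 1.2268
Denominator = 1 + 0.32 = 1.32
Vr = 2672 * 1.2268 / 1.32 = 2483.34 m/s

2483.34


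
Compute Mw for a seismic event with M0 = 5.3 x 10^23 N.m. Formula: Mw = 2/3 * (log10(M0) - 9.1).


log10(M0) = log10(5.3 x 10^23) = 23.7243
Mw = 2/3 * (23.7243 - 9.1)
= 2/3 * 14.6243
= 9.75

9.75


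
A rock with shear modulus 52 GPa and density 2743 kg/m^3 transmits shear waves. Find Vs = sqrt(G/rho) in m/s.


Convert G to Pa: G = 52e9 Pa
Compute G/rho = 52e9 / 2743 = 18957345.9716
Vs = sqrt(18957345.9716) = 4354.0 m/s

4354.0


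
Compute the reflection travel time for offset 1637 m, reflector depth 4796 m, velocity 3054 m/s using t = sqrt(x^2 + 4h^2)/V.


x^2 + 4h^2 = 1637^2 + 4*4796^2 = 2679769 + 92006464 = 94686233
sqrt(94686233) = 9730.6851
t = 9730.6851 / 3054 = 3.1862 s

3.1862


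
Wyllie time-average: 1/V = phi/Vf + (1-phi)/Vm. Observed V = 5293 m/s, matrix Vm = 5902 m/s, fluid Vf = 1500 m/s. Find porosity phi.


1/V - 1/Vm = 1/5293 - 1/5902 = 1.949e-05
1/Vf - 1/Vm = 1/1500 - 1/5902 = 0.00049723
phi = 1.949e-05 / 0.00049723 = 0.0392

0.0392


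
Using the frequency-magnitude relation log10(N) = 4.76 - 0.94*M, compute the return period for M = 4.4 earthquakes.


log10(N) = 4.76 - 0.94*4.4 = 0.624
N = 10^0.624 = 4.207266
T = 1/N = 1/4.207266 = 0.2377 years

0.2377


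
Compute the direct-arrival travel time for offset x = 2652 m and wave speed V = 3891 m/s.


t = x / V
= 2652 / 3891
= 0.6816 s

0.6816


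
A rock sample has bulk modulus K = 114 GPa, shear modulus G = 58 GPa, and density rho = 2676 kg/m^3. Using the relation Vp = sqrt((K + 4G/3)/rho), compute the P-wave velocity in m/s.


First compute the effective modulus:
K + 4G/3 = 114e9 + 4*58e9/3 = 191333333333.33 Pa
Then divide by density:
191333333333.33 / 2676 = 71499750.8719 Pa/(kg/m^3)
Take the square root:
Vp = sqrt(71499750.8719) = 8455.75 m/s

8455.75


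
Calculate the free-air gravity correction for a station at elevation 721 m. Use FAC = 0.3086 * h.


FAC = 0.3086 * h
= 0.3086 * 721
= 222.5006 mGal

222.5006


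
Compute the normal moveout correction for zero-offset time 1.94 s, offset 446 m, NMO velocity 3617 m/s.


x/Vnmo = 446/3617 = 0.123307
(x/Vnmo)^2 = 0.015205
t0^2 = 3.7636
sqrt(3.7636 + 0.015205) = 1.943915
dt = 1.943915 - 1.94 = 0.003915

0.003915


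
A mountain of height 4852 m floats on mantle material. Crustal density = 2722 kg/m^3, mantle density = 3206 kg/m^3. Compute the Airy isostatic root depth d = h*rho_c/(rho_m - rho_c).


rho_m - rho_c = 3206 - 2722 = 484
d = 4852 * 2722 / 484
= 13207144 / 484
= 27287.49 m

27287.49


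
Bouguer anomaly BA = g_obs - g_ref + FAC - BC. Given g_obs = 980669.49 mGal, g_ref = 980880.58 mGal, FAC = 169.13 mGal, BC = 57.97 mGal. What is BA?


BA = g_obs - g_ref + FAC - BC
= 980669.49 - 980880.58 + 169.13 - 57.97
= -99.93 mGal

-99.93


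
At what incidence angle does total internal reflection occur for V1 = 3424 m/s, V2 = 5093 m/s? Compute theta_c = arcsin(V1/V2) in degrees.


V1/V2 = 3424/5093 = 0.672295
theta_c = arcsin(0.672295) = 42.2445 degrees

42.2445


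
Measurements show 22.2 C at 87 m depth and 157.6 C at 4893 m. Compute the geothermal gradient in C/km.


dT = 157.6 - 22.2 = 135.4 C
dz = 4893 - 87 = 4806 m
gradient = dT/dz * 1000 = 135.4/4806 * 1000 = 28.1731 C/km

28.1731


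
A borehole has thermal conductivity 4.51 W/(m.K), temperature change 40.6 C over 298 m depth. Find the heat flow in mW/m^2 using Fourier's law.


q = k * dT / dz * 1000
= 4.51 * 40.6 / 298 * 1000
= 0.61445 * 1000
= 614.4497 mW/m^2

614.4497


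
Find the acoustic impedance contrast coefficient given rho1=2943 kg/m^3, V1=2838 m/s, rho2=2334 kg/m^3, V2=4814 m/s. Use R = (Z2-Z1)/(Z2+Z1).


Z1 = 2943 * 2838 = 8352234
Z2 = 2334 * 4814 = 11235876
R = (11235876 - 8352234) / (11235876 + 8352234) = 2883642 / 19588110 = 0.1472

0.1472


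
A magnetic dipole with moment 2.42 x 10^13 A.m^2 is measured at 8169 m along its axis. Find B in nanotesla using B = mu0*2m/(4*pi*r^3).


m = 2.42 x 10^13 = 24200000000000 A.m^2
2m = 48400000000000 A.m^2
r^3 = 8169^3 = 545138290809
B = (4pi*10^-7) * 48400000000000 / (4*pi * 545138290809) * 1e9
= 60821233.773498 / 6850409798384.2 * 1e9
= 8878.4811 nT

8878.4811


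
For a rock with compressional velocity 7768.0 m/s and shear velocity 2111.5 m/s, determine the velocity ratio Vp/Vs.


Vp/Vs = 7768.0 / 2111.5
= 3.6789

3.6789


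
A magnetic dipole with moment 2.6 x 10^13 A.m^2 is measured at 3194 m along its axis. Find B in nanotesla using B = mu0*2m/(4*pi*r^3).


m = 2.6 x 10^13 = 26000000000000 A.m^2
2m = 52000000000000 A.m^2
r^3 = 3194^3 = 32584025384
B = (4pi*10^-7) * 52000000000000 / (4*pi * 32584025384) * 1e9
= 65345127.194668 / 409462939083.03 * 1e9
= 159587.4033 nT

159587.4033


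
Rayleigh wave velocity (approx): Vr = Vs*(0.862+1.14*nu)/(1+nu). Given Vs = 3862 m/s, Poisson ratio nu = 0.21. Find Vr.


Numerator factor = 0.862 + 1.14*0.21 = 1.1014
Denominator = 1 + 0.21 = 1.21
Vr = 3862 * 1.1014 / 1.21 = 3515.38 m/s

3515.38


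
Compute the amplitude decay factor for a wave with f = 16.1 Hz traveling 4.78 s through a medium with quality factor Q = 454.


pi*f*t/Q = pi*16.1*4.78/454 = 0.532535
A/A0 = exp(-0.532535) = 0.587115

0.587115


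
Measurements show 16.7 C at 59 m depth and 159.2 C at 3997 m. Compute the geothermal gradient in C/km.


dT = 159.2 - 16.7 = 142.5 C
dz = 3997 - 59 = 3938 m
gradient = dT/dz * 1000 = 142.5/3938 * 1000 = 36.1859 C/km

36.1859


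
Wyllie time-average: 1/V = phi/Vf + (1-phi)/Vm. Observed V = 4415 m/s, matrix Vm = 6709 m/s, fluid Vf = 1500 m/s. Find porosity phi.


1/V - 1/Vm = 1/4415 - 1/6709 = 7.745e-05
1/Vf - 1/Vm = 1/1500 - 1/6709 = 0.00051761
phi = 7.745e-05 / 0.00051761 = 0.1496

0.1496


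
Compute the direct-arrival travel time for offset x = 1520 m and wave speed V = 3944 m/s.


t = x / V
= 1520 / 3944
= 0.3854 s

0.3854


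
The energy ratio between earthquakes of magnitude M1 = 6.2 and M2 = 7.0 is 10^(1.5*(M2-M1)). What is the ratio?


M2 - M1 = 7.0 - 6.2 = 0.8
1.5 * 0.8 = 1.2
ratio = 10^1.2 = 15.85

15.85


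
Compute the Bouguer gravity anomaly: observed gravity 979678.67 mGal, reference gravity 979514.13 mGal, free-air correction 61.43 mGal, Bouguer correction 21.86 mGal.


BA = g_obs - g_ref + FAC - BC
= 979678.67 - 979514.13 + 61.43 - 21.86
= 204.11 mGal

204.11


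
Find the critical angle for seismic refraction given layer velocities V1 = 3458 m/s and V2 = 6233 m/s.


V1/V2 = 3458/6233 = 0.554789
theta_c = arcsin(0.554789) = 33.6962 degrees

33.6962


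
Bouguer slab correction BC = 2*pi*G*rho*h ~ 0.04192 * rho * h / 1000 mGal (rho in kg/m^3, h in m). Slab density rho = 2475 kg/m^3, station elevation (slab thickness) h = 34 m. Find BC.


BC = 0.04192 * rho * h / 1000
= 0.04192 * 2475 * 34 / 1000
= 3.5276 mGal

3.5276


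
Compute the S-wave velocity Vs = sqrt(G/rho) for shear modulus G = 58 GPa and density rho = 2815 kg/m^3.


Convert G to Pa: G = 58e9 Pa
Compute G/rho = 58e9 / 2815 = 20603907.6377
Vs = sqrt(20603907.6377) = 4539.15 m/s

4539.15


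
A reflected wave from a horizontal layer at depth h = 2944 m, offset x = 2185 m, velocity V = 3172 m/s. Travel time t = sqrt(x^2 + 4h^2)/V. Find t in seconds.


x^2 + 4h^2 = 2185^2 + 4*2944^2 = 4774225 + 34668544 = 39442769
sqrt(39442769) = 6280.3478
t = 6280.3478 / 3172 = 1.9799 s

1.9799


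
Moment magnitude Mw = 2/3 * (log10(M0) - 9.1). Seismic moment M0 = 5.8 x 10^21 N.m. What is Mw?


log10(M0) = log10(5.8 x 10^21) = 21.7634
Mw = 2/3 * (21.7634 - 9.1)
= 2/3 * 12.6634
= 8.44

8.44


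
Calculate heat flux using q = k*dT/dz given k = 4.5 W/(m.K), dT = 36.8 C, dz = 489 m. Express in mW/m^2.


q = k * dT / dz * 1000
= 4.5 * 36.8 / 489 * 1000
= 0.33865 * 1000
= 338.6503 mW/m^2

338.6503


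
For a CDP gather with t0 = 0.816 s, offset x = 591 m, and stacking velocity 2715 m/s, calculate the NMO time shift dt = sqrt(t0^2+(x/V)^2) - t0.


x/Vnmo = 591/2715 = 0.21768
(x/Vnmo)^2 = 0.047384
t0^2 = 0.665856
sqrt(0.665856 + 0.047384) = 0.844536
dt = 0.844536 - 0.816 = 0.028536

0.028536


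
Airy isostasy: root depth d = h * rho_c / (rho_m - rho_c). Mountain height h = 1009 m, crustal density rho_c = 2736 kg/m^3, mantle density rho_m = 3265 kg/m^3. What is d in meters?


rho_m - rho_c = 3265 - 2736 = 529
d = 1009 * 2736 / 529
= 2760624 / 529
= 5218.57 m

5218.57


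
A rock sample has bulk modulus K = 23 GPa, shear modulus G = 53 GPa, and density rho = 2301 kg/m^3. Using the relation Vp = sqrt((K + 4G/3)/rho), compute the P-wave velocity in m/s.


First compute the effective modulus:
K + 4G/3 = 23e9 + 4*53e9/3 = 93666666666.67 Pa
Then divide by density:
93666666666.67 / 2301 = 40706939.012 Pa/(kg/m^3)
Take the square root:
Vp = sqrt(40706939.012) = 6380.2 m/s

6380.2


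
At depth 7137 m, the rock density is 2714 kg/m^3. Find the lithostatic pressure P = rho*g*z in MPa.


P = rho * g * z / 1e6
= 2714 * 9.81 * 7137 / 1e6
= 190017914.58 / 1e6
= 190.0179 MPa

190.0179


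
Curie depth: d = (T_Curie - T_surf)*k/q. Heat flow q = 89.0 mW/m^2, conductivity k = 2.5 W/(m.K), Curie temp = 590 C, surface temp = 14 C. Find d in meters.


T_Curie - T_surf = 590 - 14 = 576 C
Convert q to W/m^2: 89.0 mW/m^2 = 0.089 W/m^2
d = 576 * 2.5 / 0.089 = 16179.78 m

16179.78


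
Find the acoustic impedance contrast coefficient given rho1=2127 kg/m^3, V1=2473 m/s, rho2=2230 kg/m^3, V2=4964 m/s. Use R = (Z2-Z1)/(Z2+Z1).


Z1 = 2127 * 2473 = 5260071
Z2 = 2230 * 4964 = 11069720
R = (11069720 - 5260071) / (11069720 + 5260071) = 5809649 / 16329791 = 0.3558

0.3558


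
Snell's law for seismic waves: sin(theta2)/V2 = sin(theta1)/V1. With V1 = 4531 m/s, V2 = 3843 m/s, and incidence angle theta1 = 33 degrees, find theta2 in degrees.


sin(theta1) = sin(33 deg) = 0.544639
sin(theta2) = V2/V1 * sin(theta1) = 3843/4531 * 0.544639 = 0.461939
theta2 = arcsin(0.461939) = 27.5123 degrees

27.5123


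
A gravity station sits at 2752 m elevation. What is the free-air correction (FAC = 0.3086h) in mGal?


FAC = 0.3086 * h
= 0.3086 * 2752
= 849.2672 mGal

849.2672


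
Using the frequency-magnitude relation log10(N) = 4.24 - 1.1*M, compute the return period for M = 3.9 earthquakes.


log10(N) = 4.24 - 1.1*3.9 = -0.05
N = 10^-0.05 = 0.891251
T = 1/N = 1/0.891251 = 1.122 years

1.122


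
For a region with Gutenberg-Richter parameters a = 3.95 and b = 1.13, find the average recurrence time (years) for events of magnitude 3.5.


log10(N) = 3.95 - 1.13*3.5 = -0.005
N = 10^-0.005 = 0.988553
T = 1/N = 1/0.988553 = 1.0116 years

1.0116


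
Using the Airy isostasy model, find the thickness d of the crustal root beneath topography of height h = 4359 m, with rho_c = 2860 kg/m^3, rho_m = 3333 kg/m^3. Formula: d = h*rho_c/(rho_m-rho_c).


rho_m - rho_c = 3333 - 2860 = 473
d = 4359 * 2860 / 473
= 12466740 / 473
= 26356.74 m

26356.74


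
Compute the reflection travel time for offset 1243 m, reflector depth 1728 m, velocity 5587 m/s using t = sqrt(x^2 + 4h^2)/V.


x^2 + 4h^2 = 1243^2 + 4*1728^2 = 1545049 + 11943936 = 13488985
sqrt(13488985) = 3672.7354
t = 3672.7354 / 5587 = 0.6574 s

0.6574


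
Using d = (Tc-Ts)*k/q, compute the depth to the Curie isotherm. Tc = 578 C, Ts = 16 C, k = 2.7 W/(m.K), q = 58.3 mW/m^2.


T_Curie - T_surf = 578 - 16 = 562 C
Convert q to W/m^2: 58.3 mW/m^2 = 0.0583 W/m^2
d = 562 * 2.7 / 0.0583 = 26027.44 m

26027.44


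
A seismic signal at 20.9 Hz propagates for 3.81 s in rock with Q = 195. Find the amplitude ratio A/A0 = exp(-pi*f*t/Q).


pi*f*t/Q = pi*20.9*3.81/195 = 1.282881
A/A0 = exp(-1.282881) = 0.277237

0.277237


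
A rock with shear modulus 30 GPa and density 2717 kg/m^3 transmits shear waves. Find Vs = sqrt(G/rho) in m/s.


Convert G to Pa: G = 30e9 Pa
Compute G/rho = 30e9 / 2717 = 11041589.989
Vs = sqrt(11041589.989) = 3322.89 m/s

3322.89


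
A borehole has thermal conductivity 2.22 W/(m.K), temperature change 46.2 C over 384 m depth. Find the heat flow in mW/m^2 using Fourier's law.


q = k * dT / dz * 1000
= 2.22 * 46.2 / 384 * 1000
= 0.267094 * 1000
= 267.0938 mW/m^2

267.0938


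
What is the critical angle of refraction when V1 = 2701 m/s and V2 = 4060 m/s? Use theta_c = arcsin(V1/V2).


V1/V2 = 2701/4060 = 0.665271
theta_c = arcsin(0.665271) = 41.7031 degrees

41.7031


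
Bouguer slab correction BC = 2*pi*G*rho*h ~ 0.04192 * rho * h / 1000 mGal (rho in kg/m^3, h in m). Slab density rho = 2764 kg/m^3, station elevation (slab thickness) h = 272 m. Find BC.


BC = 0.04192 * rho * h / 1000
= 0.04192 * 2764 * 272 / 1000
= 31.5158 mGal

31.5158


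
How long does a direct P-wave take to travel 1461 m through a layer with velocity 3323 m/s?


t = x / V
= 1461 / 3323
= 0.4397 s

0.4397


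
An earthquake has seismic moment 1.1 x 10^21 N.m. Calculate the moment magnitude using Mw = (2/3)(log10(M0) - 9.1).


log10(M0) = log10(1.1 x 10^21) = 21.0414
Mw = 2/3 * (21.0414 - 9.1)
= 2/3 * 11.9414
= 7.96

7.96


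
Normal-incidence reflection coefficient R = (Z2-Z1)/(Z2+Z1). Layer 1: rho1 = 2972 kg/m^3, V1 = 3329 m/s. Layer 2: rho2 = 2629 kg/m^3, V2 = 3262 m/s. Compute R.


Z1 = 2972 * 3329 = 9893788
Z2 = 2629 * 3262 = 8575798
R = (8575798 - 9893788) / (8575798 + 9893788) = -1317990 / 18469586 = -0.0714

-0.0714


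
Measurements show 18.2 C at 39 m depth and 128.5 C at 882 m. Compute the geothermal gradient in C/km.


dT = 128.5 - 18.2 = 110.3 C
dz = 882 - 39 = 843 m
gradient = dT/dz * 1000 = 110.3/843 * 1000 = 130.8422 C/km

130.8422


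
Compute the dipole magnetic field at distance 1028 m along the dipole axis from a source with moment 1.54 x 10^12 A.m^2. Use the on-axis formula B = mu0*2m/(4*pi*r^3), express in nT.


m = 1.54 x 10^12 = 1540000000000 A.m^2
2m = 3080000000000 A.m^2
r^3 = 1028^3 = 1086373952
B = (4pi*10^-7) * 3080000000000 / (4*pi * 1086373952) * 1e9
= 3870442.149223 / 13651777706.62 * 1e9
= 283511.9522 nT

283511.9522


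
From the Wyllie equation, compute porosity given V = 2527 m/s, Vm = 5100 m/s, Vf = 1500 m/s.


1/V - 1/Vm = 1/2527 - 1/5100 = 0.00019965
1/Vf - 1/Vm = 1/1500 - 1/5100 = 0.00047059
phi = 0.00019965 / 0.00047059 = 0.4243

0.4243
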